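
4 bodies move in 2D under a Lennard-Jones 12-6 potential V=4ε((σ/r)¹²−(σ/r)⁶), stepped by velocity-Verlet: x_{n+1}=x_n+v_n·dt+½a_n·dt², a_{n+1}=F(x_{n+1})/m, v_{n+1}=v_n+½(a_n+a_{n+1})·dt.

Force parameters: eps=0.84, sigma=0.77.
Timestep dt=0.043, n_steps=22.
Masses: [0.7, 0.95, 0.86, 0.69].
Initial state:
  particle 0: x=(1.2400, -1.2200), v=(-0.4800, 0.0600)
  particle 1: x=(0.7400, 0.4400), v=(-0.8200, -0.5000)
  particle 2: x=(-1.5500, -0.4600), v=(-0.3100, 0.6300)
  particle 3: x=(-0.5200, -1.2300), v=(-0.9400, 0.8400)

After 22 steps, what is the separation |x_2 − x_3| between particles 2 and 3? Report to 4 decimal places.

1.5472

step 0: x0=(1.2400, -1.2200) x1=(0.7400, 0.4400) x2=(-1.5500, -0.4600) x3=(-0.5200, -1.2300)
step 1: x0=(1.2192, -1.2173) x1=(0.7047, 0.4184) x2=(-1.5628, -0.4333) x3=(-0.5610, -1.1933)
step 2: x0=(1.1982, -1.2144) x1=(0.6695, 0.3966) x2=(-1.5742, -0.4076) x3=(-0.6034, -1.1554)
step 3: x0=(1.1768, -1.2112) x1=(0.6342, 0.3745) x2=(-1.5841, -0.3831) x3=(-0.6474, -1.1159)
step 4: x0=(1.1553, -1.2077) x1=(0.5990, 0.3522) x2=(-1.5922, -0.3600) x3=(-0.6934, -1.0746)
step 5: x0=(1.1334, -1.2039) x1=(0.5638, 0.3295) x2=(-1.5980, -0.3386) x3=(-0.7420, -1.0311)
step 6: x0=(1.1113, -1.1997) x1=(0.5285, 0.3066) x2=(-1.6011, -0.3194) x3=(-0.7937, -0.9847)
step 7: x0=(1.0889, -1.1952) x1=(0.4933, 0.2833) x2=(-1.6006, -0.3031) x3=(-0.8496, -0.9346)
step 8: x0=(1.0663, -1.1903) x1=(0.4580, 0.2596) x2=(-1.5959, -0.2903) x3=(-0.9105, -0.8801)
step 9: x0=(1.0434, -1.1850) x1=(0.4227, 0.2356) x2=(-1.5879, -0.2803) x3=(-0.9752, -0.8219)
step 10: x0=(1.0203, -1.1792) x1=(0.3874, 0.2110) x2=(-1.5907, -0.2607) x3=(-1.0261, -0.7756)
step 11: x0=(0.9968, -1.1728) x1=(0.3521, 0.1860) x2=(-1.6414, -0.1973) x3=(-1.0169, -0.7837)
step 12: x0=(0.9730, -1.1659) x1=(0.3167, 0.1605) x2=(-1.6932, -0.1329) x3=(-1.0061, -0.7929)
step 13: x0=(0.9488, -1.1584) x1=(0.2813, 0.1343) x2=(-1.7408, -0.0724) x3=(-1.0000, -0.7970)
step 14: x0=(0.9241, -1.1502) x1=(0.2458, 0.1075) x2=(-1.7850, -0.0151) x3=(-0.9975, -0.7969)
step 15: x0=(0.8989, -1.1411) x1=(0.2103, 0.0798) x2=(-1.8267, 0.0397) x3=(-0.9976, -0.7935)
step 16: x0=(0.8732, -1.1312) x1=(0.1746, 0.0512) x2=(-1.8666, 0.0929) x3=(-0.9991, -0.7875)
step 17: x0=(0.8467, -1.1203) x1=(0.1389, 0.0216) x2=(-1.9052, 0.1447) x3=(-1.0014, -0.7795)
step 18: x0=(0.8194, -1.1083) x1=(0.1029, -0.0093) x2=(-1.9428, 0.1956) x3=(-1.0040, -0.7696)
step 19: x0=(0.7911, -1.0950) x1=(0.0668, -0.0416) x2=(-1.9796, 0.2457) x3=(-1.0062, -0.7581)
step 20: x0=(0.7617, -1.0801) x1=(0.0303, -0.0758) x2=(-2.0158, 0.2952) x3=(-1.0075, -0.7450)
step 21: x0=(0.7308, -1.0635) x1=(-0.0067, -0.1121) x2=(-2.0514, 0.3442) x3=(-1.0073, -0.7301)
step 22: x0=(0.6981, -1.0447) x1=(-0.0444, -0.1511) x2=(-2.0867, 0.3929) x3=(-1.0048, -0.7132)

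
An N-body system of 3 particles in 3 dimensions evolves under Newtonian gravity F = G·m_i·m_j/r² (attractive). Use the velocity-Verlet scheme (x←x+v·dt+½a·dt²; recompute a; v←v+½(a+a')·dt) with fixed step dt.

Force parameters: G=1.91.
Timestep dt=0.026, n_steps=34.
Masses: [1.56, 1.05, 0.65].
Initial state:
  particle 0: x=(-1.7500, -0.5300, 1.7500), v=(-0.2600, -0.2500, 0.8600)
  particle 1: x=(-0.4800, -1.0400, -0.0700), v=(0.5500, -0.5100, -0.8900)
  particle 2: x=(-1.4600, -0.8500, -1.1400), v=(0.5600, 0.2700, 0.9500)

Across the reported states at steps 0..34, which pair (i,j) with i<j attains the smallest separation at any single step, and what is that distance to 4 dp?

pair (1,2), distance 0.8094

step 0: x0=(-1.7500, -0.5300, 1.7500) x1=(-0.4800, -1.0400, -0.0700) x2=(-1.4600, -0.8500, -1.1400)
step 1: x0=(-1.7567, -0.5365, 1.7722) x1=(-0.4659, -1.0532, -0.0931) x2=(-1.4452, -0.8430, -1.1150)
step 2: x0=(-1.7632, -0.5431, 1.7941) x1=(-0.4524, -1.0662, -0.1163) x2=(-1.4301, -0.8361, -1.0892)
step 3: x0=(-1.7696, -0.5498, 1.8157) x1=(-0.4393, -1.0791, -0.1394) x2=(-1.4144, -0.8293, -1.0627)
step 4: x0=(-1.7759, -0.5565, 1.8371) x1=(-0.4267, -1.0919, -0.1625) x2=(-1.3983, -0.8225, -1.0355)
step 5: x0=(-1.7820, -0.5633, 1.8581) x1=(-0.4147, -1.1045, -0.1857) x2=(-1.3816, -0.8160, -1.0076)
step 6: x0=(-1.7880, -0.5701, 1.8789) x1=(-0.4032, -1.1169, -0.2090) x2=(-1.3644, -0.8095, -0.9789)
step 7: x0=(-1.7938, -0.5770, 1.8994) x1=(-0.3922, -1.1291, -0.2323) x2=(-1.3466, -0.8033, -0.9495)
step 8: x0=(-1.7996, -0.5840, 1.9197) x1=(-0.3819, -1.1411, -0.2557) x2=(-1.3281, -0.7972, -0.9193)
step 9: x0=(-1.8052, -0.5909, 1.9397) x1=(-0.3721, -1.1528, -0.2792) x2=(-1.3089, -0.7915, -0.8884)
step 10: x0=(-1.8107, -0.5980, 1.9594) x1=(-0.3630, -1.1644, -0.3028) x2=(-1.2890, -0.7860, -0.8568)
step 11: x0=(-1.8161, -0.6051, 1.9789) x1=(-0.3545, -1.1756, -0.3265) x2=(-1.2683, -0.7808, -0.8243)
step 12: x0=(-1.8213, -0.6122, 1.9982) x1=(-0.3468, -1.1866, -0.3502) x2=(-1.2468, -0.7760, -0.7912)
step 13: x0=(-1.8265, -0.6193, 2.0172) x1=(-0.3397, -1.1972, -0.3740) x2=(-1.2243, -0.7716, -0.7574)
step 14: x0=(-1.8316, -0.6265, 2.0360) x1=(-0.3334, -1.2075, -0.3980) x2=(-1.2009, -0.7677, -0.7228)
step 15: x0=(-1.8365, -0.6338, 2.0545) x1=(-0.3279, -1.2174, -0.4219) x2=(-1.1764, -0.7644, -0.6876)
step 16: x0=(-1.8414, -0.6410, 2.0728) x1=(-0.3233, -1.2269, -0.4459) x2=(-1.1508, -0.7616, -0.6518)
step 17: x0=(-1.8461, -0.6483, 2.0909) x1=(-0.3195, -1.2359, -0.4699) x2=(-1.1241, -0.7596, -0.6155)
step 18: x0=(-1.8508, -0.6557, 2.1088) x1=(-0.3166, -1.2444, -0.4939) x2=(-1.0962, -0.7582, -0.5786)
step 19: x0=(-1.8553, -0.6630, 2.1264) x1=(-0.3147, -1.2523, -0.5177) x2=(-1.0669, -0.7577, -0.5414)
step 20: x0=(-1.8598, -0.6704, 2.1438) x1=(-0.3137, -1.2597, -0.5414) x2=(-1.0364, -0.7582, -0.5039)
step 21: x0=(-1.8641, -0.6778, 2.1610) x1=(-0.3137, -1.2663, -0.5649) x2=(-1.0045, -0.7596, -0.4662)
step 22: x0=(-1.8684, -0.6853, 2.1780) x1=(-0.3148, -1.2723, -0.5881) x2=(-0.9712, -0.7620, -0.4285)
step 23: x0=(-1.8725, -0.6928, 2.1947) x1=(-0.3168, -1.2775, -0.6110) x2=(-0.9365, -0.7657, -0.3908)
step 24: x0=(-1.8766, -0.7003, 2.2113) x1=(-0.3198, -1.2820, -0.6333) x2=(-0.9005, -0.7704, -0.3535)
step 25: x0=(-1.8806, -0.7078, 2.2276) x1=(-0.3237, -1.2856, -0.6550) x2=(-0.8632, -0.7765, -0.3165)
step 26: x0=(-1.8844, -0.7154, 2.2437) x1=(-0.3286, -1.2885, -0.6761) x2=(-0.8246, -0.7838, -0.2802)
step 27: x0=(-1.8882, -0.7229, 2.2596) x1=(-0.3344, -1.2905, -0.6964) x2=(-0.7848, -0.7924, -0.2446)
step 28: x0=(-1.8918, -0.7305, 2.2753) x1=(-0.3409, -1.2916, -0.7158) x2=(-0.7440, -0.8022, -0.2099)
step 29: x0=(-1.8954, -0.7382, 2.2908) x1=(-0.3482, -1.2920, -0.7343) x2=(-0.7023, -0.8133, -0.1763)
step 30: x0=(-1.8988, -0.7458, 2.3061) x1=(-0.3561, -1.2917, -0.7518) x2=(-0.6599, -0.8255, -0.1438)
step 31: x0=(-1.9022, -0.7535, 2.3212) x1=(-0.3645, -1.2905, -0.7682) x2=(-0.6168, -0.8389, -0.1126)
step 32: x0=(-1.9055, -0.7612, 2.3361) x1=(-0.3733, -1.2888, -0.7835) x2=(-0.5732, -0.8534, -0.0826)
step 33: x0=(-1.9086, -0.7689, 2.3508) x1=(-0.3825, -1.2864, -0.7977) x2=(-0.5294, -0.8688, -0.0540)
step 34: x0=(-1.9117, -0.7766, 2.3653) x1=(-0.3920, -1.2834, -0.8108) x2=(-0.4853, -0.8850, -0.0267)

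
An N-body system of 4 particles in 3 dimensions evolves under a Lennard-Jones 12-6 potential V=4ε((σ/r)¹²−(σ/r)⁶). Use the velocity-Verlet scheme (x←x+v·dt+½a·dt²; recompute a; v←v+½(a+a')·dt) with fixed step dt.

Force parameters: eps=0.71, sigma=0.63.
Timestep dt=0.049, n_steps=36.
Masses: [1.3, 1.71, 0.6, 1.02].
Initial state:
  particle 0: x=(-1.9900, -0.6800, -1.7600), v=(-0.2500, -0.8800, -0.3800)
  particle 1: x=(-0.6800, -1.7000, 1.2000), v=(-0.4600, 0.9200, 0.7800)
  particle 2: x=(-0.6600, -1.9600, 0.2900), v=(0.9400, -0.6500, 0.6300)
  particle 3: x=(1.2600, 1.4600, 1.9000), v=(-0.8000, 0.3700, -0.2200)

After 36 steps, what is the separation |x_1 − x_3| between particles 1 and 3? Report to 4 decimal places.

step 0: x0=(-1.9900, -0.6800, -1.7600) x1=(-0.6800, -1.7000, 1.2000) x2=(-0.6600, -1.9600, 0.2900) x3=(1.2600, 1.4600, 1.9000)
step 1: x0=(-2.0022, -0.7231, -1.7786) x1=(-0.7025, -1.6552, 1.2373) x2=(-0.6140, -1.9911, 0.3234) x3=(1.2208, 1.4781, 1.8892)
step 2: x0=(-2.0145, -0.7662, -1.7972) x1=(-0.7249, -1.6109, 1.2733) x2=(-0.5684, -2.0208, 0.3607) x3=(1.1816, 1.4963, 1.8784)
step 3: x0=(-2.0267, -0.8094, -1.8159) x1=(-0.7471, -1.5670, 1.3081) x2=(-0.5233, -2.0491, 0.4012) x3=(1.1424, 1.5144, 1.8677)
step 4: x0=(-2.0390, -0.8525, -1.8345) x1=(-0.7691, -1.5236, 1.3422) x2=(-0.4788, -2.0761, 0.4440) x3=(1.1032, 1.5325, 1.8569)
step 5: x0=(-2.0512, -0.8956, -1.8531) x1=(-0.7909, -1.4806, 1.3756) x2=(-0.4349, -2.1020, 0.4885) x3=(1.0640, 1.5506, 1.8461)
step 6: x0=(-2.0635, -0.9387, -1.8717) x1=(-0.8125, -1.4379, 1.4086) x2=(-0.3914, -2.1271, 0.5343) x3=(1.0248, 1.5688, 1.8353)
step 7: x0=(-2.0757, -0.9819, -1.8903) x1=(-0.8340, -1.3955, 1.4412) x2=(-0.3484, -2.1515, 0.5810) x3=(0.9856, 1.5869, 1.8245)
step 8: x0=(-2.0880, -1.0250, -1.9089) x1=(-0.8553, -1.3532, 1.4737) x2=(-0.3058, -2.1753, 0.6283) x3=(0.9464, 1.6050, 1.8138)
step 9: x0=(-2.1002, -1.0681, -1.9275) x1=(-0.8766, -1.3111, 1.5060) x2=(-0.2634, -2.1987, 0.6760) x3=(0.9072, 1.6232, 1.8030)
step 10: x0=(-2.1125, -1.1112, -1.9461) x1=(-0.8978, -1.2690, 1.5382) x2=(-0.2212, -2.2219, 0.7240) x3=(0.8680, 1.6413, 1.7922)
step 11: x0=(-2.1247, -1.1543, -1.9648) x1=(-0.9189, -1.2271, 1.5703) x2=(-0.1792, -2.2447, 0.7722) x3=(0.8288, 1.6594, 1.7814)
step 12: x0=(-2.1370, -1.1975, -1.9834) x1=(-0.9400, -1.1852, 1.6024) x2=(-0.1373, -2.2674, 0.8206) x3=(0.7896, 1.6775, 1.7706)
step 13: x0=(-2.1492, -1.2406, -2.0020) x1=(-0.9610, -1.1434, 1.6345) x2=(-0.0956, -2.2900, 0.8690) x3=(0.7504, 1.6957, 1.7599)
step 14: x0=(-2.1614, -1.2837, -2.0206) x1=(-0.9820, -1.1016, 1.6665) x2=(-0.0539, -2.3124, 0.9175) x3=(0.7112, 1.7138, 1.7491)
step 15: x0=(-2.1737, -1.3268, -2.0392) x1=(-1.0030, -1.0599, 1.6985) x2=(-0.0122, -2.3348, 0.9661) x3=(0.6720, 1.7319, 1.7383)
step 16: x0=(-2.1859, -1.3700, -2.0578) x1=(-1.0240, -1.0181, 1.7305) x2=(0.0294, -2.3571, 1.0147) x3=(0.6328, 1.7500, 1.7275)
step 17: x0=(-2.1982, -1.4131, -2.0764) x1=(-1.0449, -0.9764, 1.7625) x2=(0.0709, -2.3794, 1.0633) x3=(0.5936, 1.7682, 1.7167)
step 18: x0=(-2.2104, -1.4562, -2.0950) x1=(-1.0659, -0.9347, 1.7945) x2=(0.1124, -2.4017, 1.1119) x3=(0.5544, 1.7863, 1.7059)
step 19: x0=(-2.2227, -1.4993, -2.1136) x1=(-1.0868, -0.8930, 1.8264) x2=(0.1540, -2.4239, 1.1605) x3=(0.5152, 1.8044, 1.6952)
step 20: x0=(-2.2349, -1.5425, -2.1322) x1=(-1.1078, -0.8512, 1.8584) x2=(0.1955, -2.4461, 1.2092) x3=(0.4760, 1.8225, 1.6844)
step 21: x0=(-2.2471, -1.5856, -2.1508) x1=(-1.1287, -0.8095, 1.8904) x2=(0.2370, -2.4683, 1.2578) x3=(0.4367, 1.8406, 1.6736)
step 22: x0=(-2.2594, -1.6287, -2.1695) x1=(-1.1496, -0.7678, 1.9224) x2=(0.2784, -2.4905, 1.3065) x3=(0.3975, 1.8587, 1.6628)
step 23: x0=(-2.2716, -1.6718, -2.1881) x1=(-1.1706, -0.7261, 1.9543) x2=(0.3199, -2.5127, 1.3551) x3=(0.3583, 1.8769, 1.6520)
step 24: x0=(-2.2839, -1.7150, -2.2067) x1=(-1.1915, -0.6845, 1.9863) x2=(0.3614, -2.5348, 1.4038) x3=(0.3191, 1.8950, 1.6413)
step 25: x0=(-2.2961, -1.7581, -2.2253) x1=(-1.2124, -0.6428, 2.0183) x2=(0.4028, -2.5570, 1.4524) x3=(0.2799, 1.9131, 1.6305)
step 26: x0=(-2.3084, -1.8012, -2.2439) x1=(-1.2334, -0.6011, 2.0502) x2=(0.4443, -2.5791, 1.5011) x3=(0.2407, 1.9312, 1.6197)
step 27: x0=(-2.3206, -1.8443, -2.2625) x1=(-1.2543, -0.5594, 2.0822) x2=(0.4858, -2.6013, 1.5498) x3=(0.2015, 1.9493, 1.6089)
step 28: x0=(-2.3328, -1.8875, -2.2811) x1=(-1.2752, -0.5177, 2.1142) x2=(0.5272, -2.6234, 1.5984) x3=(0.1623, 1.9674, 1.5981)
step 29: x0=(-2.3451, -1.9306, -2.2997) x1=(-1.2961, -0.4760, 2.1461) x2=(0.5687, -2.6456, 1.6471) x3=(0.1231, 1.9855, 1.5874)
step 30: x0=(-2.3573, -1.9737, -2.3183) x1=(-1.3171, -0.4343, 2.1781) x2=(0.6101, -2.6677, 1.6958) x3=(0.0839, 2.0037, 1.5766)
step 31: x0=(-2.3696, -2.0168, -2.3369) x1=(-1.3380, -0.3926, 2.2101) x2=(0.6516, -2.6899, 1.7444) x3=(0.0447, 2.0218, 1.5658)
step 32: x0=(-2.3818, -2.0600, -2.3555) x1=(-1.3589, -0.3509, 2.2420) x2=(0.6930, -2.7120, 1.7931) x3=(0.0054, 2.0399, 1.5550)
step 33: x0=(-2.3941, -2.1031, -2.3741) x1=(-1.3798, -0.3092, 2.2740) x2=(0.7344, -2.7342, 1.8418) x3=(-0.0338, 2.0580, 1.5442)
step 34: x0=(-2.4063, -2.1462, -2.3927) x1=(-1.4007, -0.2675, 2.3060) x2=(0.7759, -2.7563, 1.8904) x3=(-0.0730, 2.0761, 1.5335)
step 35: x0=(-2.4185, -2.1893, -2.4114) x1=(-1.4216, -0.2258, 2.3379) x2=(0.8173, -2.7785, 1.9391) x3=(-0.1122, 2.0942, 1.5227)
step 36: x0=(-2.4308, -2.2325, -2.4300) x1=(-1.4426, -0.1841, 2.3699) x2=(0.8588, -2.8006, 1.9878) x3=(-0.1514, 2.1123, 1.5119)

2.7707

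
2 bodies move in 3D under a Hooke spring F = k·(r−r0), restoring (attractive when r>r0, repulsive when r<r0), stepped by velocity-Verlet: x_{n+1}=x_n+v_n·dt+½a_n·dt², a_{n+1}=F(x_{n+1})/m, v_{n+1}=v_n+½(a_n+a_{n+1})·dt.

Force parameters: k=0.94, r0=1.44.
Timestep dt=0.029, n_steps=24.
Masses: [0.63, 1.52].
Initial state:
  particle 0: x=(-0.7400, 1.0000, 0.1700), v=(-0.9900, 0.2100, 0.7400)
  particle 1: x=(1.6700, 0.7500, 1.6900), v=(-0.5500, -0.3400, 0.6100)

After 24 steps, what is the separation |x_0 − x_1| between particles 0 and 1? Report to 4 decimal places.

2.4298

step 0: x0=(-0.7400, 1.0000, 0.1700) x1=(1.6700, 0.7500, 1.6900)
step 1: x0=(-0.7680, 1.0060, 0.1919) x1=(1.6537, 0.7402, 1.7075)
step 2: x0=(-0.7944, 1.0119, 0.2148) x1=(1.6369, 0.7304, 1.7246)
step 3: x0=(-0.8193, 1.0175, 0.2386) x1=(1.6193, 0.7207, 1.7413)
step 4: x0=(-0.8427, 1.0230, 0.2634) x1=(1.6012, 0.7111, 1.7576)
step 5: x0=(-0.8646, 1.0283, 0.2891) x1=(1.5824, 0.7016, 1.7736)
step 6: x0=(-0.8849, 1.0334, 0.3158) x1=(1.5630, 0.6921, 1.7891)
step 7: x0=(-0.9037, 1.0383, 0.3433) x1=(1.5429, 0.6828, 1.8043)
step 8: x0=(-0.9209, 1.0429, 0.3718) x1=(1.5222, 0.6735, 1.8190)
step 9: x0=(-0.9367, 1.0473, 0.4012) x1=(1.5009, 0.6644, 1.8334)
step 10: x0=(-0.9509, 1.0515, 0.4314) x1=(1.4789, 0.6553, 1.8475)
step 11: x0=(-0.9636, 1.0554, 0.4626) x1=(1.4563, 0.6463, 1.8612)
step 12: x0=(-0.9748, 1.0591, 0.4946) x1=(1.4331, 0.6375, 1.8745)
step 13: x0=(-0.9846, 1.0625, 0.5274) x1=(1.4093, 0.6287, 1.8874)
step 14: x0=(-0.9929, 1.0657, 0.5611) x1=(1.3849, 0.6201, 1.9001)
step 15: x0=(-0.9998, 1.0686, 0.5956) x1=(1.3599, 0.6115, 1.9124)
step 16: x0=(-1.0052, 1.0712, 0.6309) x1=(1.3343, 0.6031, 1.9243)
step 17: x0=(-1.0093, 1.0735, 0.6669) x1=(1.3082, 0.5948, 1.9360)
step 18: x0=(-1.0121, 1.0756, 0.7036) x1=(1.2815, 0.5866, 1.9473)
step 19: x0=(-1.0135, 1.0774, 0.7411) x1=(1.2542, 0.5785, 1.9584)
step 20: x0=(-1.0136, 1.0789, 0.7793) x1=(1.2264, 0.5706, 1.9692)
step 21: x0=(-1.0125, 1.0801, 0.8181) x1=(1.1981, 0.5627, 1.9796)
step 22: x0=(-1.0102, 1.0811, 0.8576) x1=(1.1693, 0.5550, 1.9899)
step 23: x0=(-1.0067, 1.0817, 0.8977) x1=(1.1400, 0.5474, 1.9999)
step 24: x0=(-1.0021, 1.0821, 0.9383) x1=(1.1103, 0.5399, 2.0096)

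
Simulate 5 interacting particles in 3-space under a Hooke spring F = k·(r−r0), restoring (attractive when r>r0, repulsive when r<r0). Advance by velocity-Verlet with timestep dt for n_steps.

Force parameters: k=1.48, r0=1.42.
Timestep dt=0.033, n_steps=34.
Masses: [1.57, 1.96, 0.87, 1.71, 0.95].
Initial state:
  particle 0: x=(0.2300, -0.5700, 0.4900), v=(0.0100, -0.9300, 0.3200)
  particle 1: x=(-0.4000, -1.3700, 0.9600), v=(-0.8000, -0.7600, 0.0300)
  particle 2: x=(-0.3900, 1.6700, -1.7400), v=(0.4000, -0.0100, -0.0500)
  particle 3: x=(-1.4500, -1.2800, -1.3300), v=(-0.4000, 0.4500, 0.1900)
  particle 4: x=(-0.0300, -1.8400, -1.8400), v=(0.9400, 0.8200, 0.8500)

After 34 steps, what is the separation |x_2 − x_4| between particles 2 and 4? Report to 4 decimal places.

step 0: x0=(0.2300, -0.5700, 0.4900) x1=(-0.4000, -1.3700, 0.9600) x2=(-0.3900, 1.6700, -1.7400) x3=(-1.4500, -1.2800, -1.3300) x4=(-0.0300, -1.8400, -1.8400)
step 1: x0=(0.2298, -0.6004, 0.4989) x1=(-0.4266, -1.3944, 0.9593) x2=(-0.3768, 1.6632, -1.7387) x3=(-1.4623, -1.2643, -1.3230) x4=(0.0006, -1.8104, -1.8097)
step 2: x0=(0.2285, -0.6302, 0.5044) x1=(-0.4535, -1.4175, 0.9554) x2=(-0.3638, 1.6436, -1.7315) x3=(-1.4727, -1.2469, -1.3146) x4=(0.0304, -1.7759, -1.7751)
step 3: x0=(0.2262, -0.6592, 0.5067) x1=(-0.4806, -1.4392, 0.9481) x2=(-0.3509, 1.6113, -1.7183) x3=(-1.4812, -1.2279, -1.3048) x4=(0.0591, -1.7367, -1.7364)
step 4: x0=(0.2229, -0.6875, 0.5057) x1=(-0.5080, -1.4595, 0.9377) x2=(-0.3383, 1.5665, -1.6993) x3=(-1.4877, -1.2074, -1.2935) x4=(0.0867, -1.6930, -1.6937)
step 5: x0=(0.2186, -0.7150, 0.5017) x1=(-0.5355, -1.4783, 0.9242) x2=(-0.3260, 1.5096, -1.6743) x3=(-1.4924, -1.1854, -1.2810) x4=(0.1131, -1.6452, -1.6472)
step 6: x0=(0.2134, -0.7416, 0.4946) x1=(-0.5631, -1.4957, 0.9076) x2=(-0.3140, 1.4411, -1.6437) x3=(-1.4951, -1.1622, -1.2670) x4=(0.1382, -1.5935, -1.5971)
step 7: x0=(0.2073, -0.7674, 0.4847) x1=(-0.5908, -1.5115, 0.8881) x2=(-0.3025, 1.3614, -1.6075) x3=(-1.4960, -1.1377, -1.2518) x4=(0.1619, -1.5383, -1.5438)
step 8: x0=(0.2003, -0.7922, 0.4721) x1=(-0.6185, -1.5259, 0.8658) x2=(-0.2914, 1.2712, -1.5660) x3=(-1.4950, -1.1121, -1.2353) x4=(0.1841, -1.4800, -1.4874)
step 9: x0=(0.1925, -0.8162, 0.4569) x1=(-0.6461, -1.5389, 0.8409) x2=(-0.2809, 1.1713, -1.5194) x3=(-1.4923, -1.0855, -1.2175) x4=(0.2048, -1.4189, -1.4282)
step 10: x0=(0.1840, -0.8392, 0.4394) x1=(-0.6738, -1.5505, 0.8134) x2=(-0.2709, 1.0624, -1.4679) x3=(-1.4877, -1.0581, -1.1986) x4=(0.2240, -1.3555, -1.3666)
step 11: x0=(0.1747, -0.8614, 0.4198) x1=(-0.7013, -1.5607, 0.7836) x2=(-0.2616, 0.9454, -1.4120) x3=(-1.4815, -1.0300, -1.1784) x4=(0.2417, -1.2901, -1.3027)
step 12: x0=(0.1648, -0.8827, 0.3982) x1=(-0.7286, -1.5696, 0.7516) x2=(-0.2529, 0.8211, -1.3519) x3=(-1.4737, -1.0013, -1.1572) x4=(0.2579, -1.2233, -1.2369)
step 13: x0=(0.1543, -0.9033, 0.3750) x1=(-0.7558, -1.5772, 0.7175) x2=(-0.2448, 0.6906, -1.2881) x3=(-1.4643, -0.9722, -1.1349) x4=(0.2726, -1.1554, -1.1695)
step 14: x0=(0.1432, -0.9231, 0.3503) x1=(-0.7829, -1.5837, 0.6816) x2=(-0.2374, 0.5548, -1.2209) x3=(-1.4535, -0.9428, -1.1116) x4=(0.2859, -1.0868, -1.1008)
step 15: x0=(0.1316, -0.9423, 0.3244) x1=(-0.8097, -1.5891, 0.6440) x2=(-0.2307, 0.4147, -1.1508) x3=(-1.4414, -0.9132, -1.0873) x4=(0.2979, -1.0180, -1.0310)
step 16: x0=(0.1196, -0.9609, 0.2976) x1=(-0.8362, -1.5935, 0.6049) x2=(-0.2247, 0.2714, -1.0782) x3=(-1.4281, -0.8835, -1.0622) x4=(0.3086, -0.9493, -0.9604)
step 17: x0=(0.1071, -0.9791, 0.2700) x1=(-0.8626, -1.5970, 0.5645) x2=(-0.2195, 0.1258, -1.0035) x3=(-1.4138, -0.8539, -1.0362) x4=(0.3184, -0.8810, -0.8893)
step 18: x0=(0.0943, -0.9969, 0.2421) x1=(-0.8887, -1.5997, 0.5230) x2=(-0.2150, -0.0212, -0.9274) x3=(-1.3985, -0.8244, -1.0095) x4=(0.3272, -0.8134, -0.8178)
step 19: x0=(0.0811, -1.0145, 0.2139) x1=(-0.9146, -1.6017, 0.4804) x2=(-0.2115, -0.1688, -0.8501) x3=(-1.3824, -0.7951, -0.9822) x4=(0.3356, -0.7468, -0.7462)
step 20: x0=(0.0677, -1.0320, 0.1858) x1=(-0.9402, -1.6031, 0.4371) x2=(-0.2090, -0.3162, -0.7723) x3=(-1.3657, -0.7661, -0.9543) x4=(0.3437, -0.6811, -0.6746)
step 21: x0=(0.0541, -1.0497, 0.1579) x1=(-0.9656, -1.6041, 0.3932) x2=(-0.2079, -0.4632, -0.6943) x3=(-1.3484, -0.7372, -0.9259) x4=(0.3519, -0.6163, -0.6031)
step 22: x0=(0.0403, -1.0676, 0.1304) x1=(-0.9908, -1.6046, 0.3488) x2=(-0.2082, -0.6098, -0.6166) x3=(-1.3307, -0.7085, -0.8971) x4=(0.3607, -0.5519, -0.5317)
step 23: x0=(0.0264, -1.0859, 0.1035) x1=(-1.0159, -1.6048, 0.3040) x2=(-0.2100, -0.7561, -0.5396) x3=(-1.3127, -0.6800, -0.8680) x4=(0.3701, -0.4874, -0.4605)
step 24: x0=(0.0125, -1.1047, 0.0773) x1=(-1.0408, -1.6049, 0.2591) x2=(-0.2130, -0.9027, -0.4637) x3=(-1.2944, -0.6516, -0.8387) x4=(0.3798, -0.4224, -0.3894)
step 25: x0=(-0.0013, -1.1240, 0.0520) x1=(-1.0657, -1.6047, 0.2140) x2=(-0.2170, -1.0494, -0.3891) x3=(-1.2759, -0.6231, -0.8092) x4=(0.3896, -0.3566, -0.3185)
step 26: x0=(-0.0149, -1.1436, 0.0275) x1=(-1.0905, -1.6045, 0.1689) x2=(-0.2216, -1.1965, -0.3162) x3=(-1.2571, -0.5946, -0.7796) x4=(0.3990, -0.2901, -0.2478)
step 27: x0=(-0.0280, -1.1634, 0.0039) x1=(-1.1154, -1.6041, 0.1239) x2=(-0.2268, -1.3443, -0.2452) x3=(-1.2379, -0.5661, -0.7499) x4=(0.4077, -0.2234, -0.1773)
step 28: x0=(-0.0405, -1.1828, -0.0189) x1=(-1.1404, -1.6035, 0.0790) x2=(-0.2325, -1.4930, -0.1757) x3=(-1.2184, -0.5374, -0.7200) x4=(0.4154, -0.1568, -0.1068)
step 29: x0=(-0.0525, -1.2015, -0.0414) x1=(-1.1655, -1.6027, 0.0342) x2=(-0.2382, -1.6430, -0.1073) x3=(-1.1985, -0.5087, -0.6901) x4=(0.4218, -0.0908, -0.0366)
step 30: x0=(-0.0641, -1.2195, -0.0638) x1=(-1.1907, -1.6016, -0.0105) x2=(-0.2437, -1.7939, -0.0393) x3=(-1.1781, -0.4799, -0.6599) x4=(0.4266, -0.0259, 0.0335)
step 31: x0=(-0.0752, -1.2367, -0.0863) x1=(-1.2159, -1.6001, -0.0551) x2=(-0.2489, -1.9451, 0.0285) x3=(-1.1572, -0.4512, -0.6296) x4=(0.4296, 0.0372, 0.1033)
step 32: x0=(-0.0860, -1.2531, -0.1089) x1=(-1.2411, -1.5982, -0.0996) x2=(-0.2537, -2.0960, 0.0964) x3=(-1.1357, -0.4227, -0.5990) x4=(0.4307, 0.0981, 0.1727)
step 33: x0=(-0.0965, -1.2689, -0.1316) x1=(-1.2662, -1.5957, -0.1441) x2=(-0.2581, -2.2455, 0.1642) x3=(-1.1136, -0.3944, -0.5681) x4=(0.4294, 0.1561, 0.2415)
step 34: x0=(-0.1067, -1.2842, -0.1544) x1=(-1.2909, -1.5926, -0.1884) x2=(-0.2624, -2.3928, 0.2319) x3=(-1.0910, -0.3664, -0.5369) x4=(0.4259, 0.2107, 0.3096)

2.6941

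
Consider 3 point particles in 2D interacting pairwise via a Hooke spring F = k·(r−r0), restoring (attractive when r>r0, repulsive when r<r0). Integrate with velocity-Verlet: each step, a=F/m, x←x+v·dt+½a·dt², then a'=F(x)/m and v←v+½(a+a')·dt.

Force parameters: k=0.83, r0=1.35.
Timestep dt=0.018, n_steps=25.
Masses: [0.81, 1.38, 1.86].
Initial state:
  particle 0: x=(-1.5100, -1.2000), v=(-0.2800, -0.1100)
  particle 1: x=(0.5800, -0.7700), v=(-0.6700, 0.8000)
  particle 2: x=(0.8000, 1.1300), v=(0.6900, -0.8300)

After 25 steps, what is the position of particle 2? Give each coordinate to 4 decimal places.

(1.0435, 0.6832)

step 0: x0=(-1.5100, -1.2000) x1=(0.5800, -0.7700) x2=(0.8000, 1.1300)
step 1: x0=(-1.5147, -1.2017) x1=(0.5679, -0.7556) x2=(0.8123, 1.1149)
step 2: x0=(-1.5187, -1.2029) x1=(0.5556, -0.7411) x2=(0.8244, 1.0996)
step 3: x0=(-1.5219, -1.2037) x1=(0.5432, -0.7265) x2=(0.8363, 1.0839)
step 4: x0=(-1.5245, -1.2039) x1=(0.5307, -0.7118) x2=(0.8480, 1.0681)
step 5: x0=(-1.5263, -1.2036) x1=(0.5180, -0.6971) x2=(0.8595, 1.0519)
step 6: x0=(-1.5275, -1.2028) x1=(0.5052, -0.6824) x2=(0.8707, 1.0355)
step 7: x0=(-1.5279, -1.2015) x1=(0.4923, -0.6676) x2=(0.8818, 1.0189)
step 8: x0=(-1.5276, -1.1997) x1=(0.4793, -0.6528) x2=(0.8926, 1.0020)
step 9: x0=(-1.5266, -1.1974) x1=(0.4662, -0.6380) x2=(0.9032, 0.9849)
step 10: x0=(-1.5250, -1.1946) x1=(0.4529, -0.6231) x2=(0.9136, 0.9675)
step 11: x0=(-1.5226, -1.1914) x1=(0.4395, -0.6082) x2=(0.9238, 0.9499)
step 12: x0=(-1.5195, -1.1876) x1=(0.4260, -0.5933) x2=(0.9337, 0.9321)
step 13: x0=(-1.5157, -1.1834) x1=(0.4124, -0.5784) x2=(0.9435, 0.9141)
step 14: x0=(-1.5112, -1.1787) x1=(0.3987, -0.5635) x2=(0.9530, 0.8959)
step 15: x0=(-1.5061, -1.1736) x1=(0.3848, -0.5486) x2=(0.9623, 0.8774)
step 16: x0=(-1.5003, -1.1679) x1=(0.3709, -0.5337) x2=(0.9713, 0.8588)
step 17: x0=(-1.4938, -1.1619) x1=(0.3569, -0.5188) x2=(0.9802, 0.8400)
step 18: x0=(-1.4866, -1.1553) x1=(0.3427, -0.5039) x2=(0.9888, 0.8210)
step 19: x0=(-1.4788, -1.1484) x1=(0.3285, -0.4890) x2=(0.9973, 0.8018)
step 20: x0=(-1.4703, -1.1410) x1=(0.3142, -0.4742) x2=(1.0055, 0.7825)
step 21: x0=(-1.4612, -1.1331) x1=(0.2997, -0.4594) x2=(1.0135, 0.7629)
step 22: x0=(-1.4515, -1.1249) x1=(0.2852, -0.4446) x2=(1.0213, 0.7432)
step 23: x0=(-1.4411, -1.1162) x1=(0.2706, -0.4298) x2=(1.0289, 0.7234)
step 24: x0=(-1.4302, -1.1072) x1=(0.2559, -0.4151) x2=(1.0363, 0.7034)
step 25: x0=(-1.4186, -1.0977) x1=(0.2412, -0.4004) x2=(1.0435, 0.6832)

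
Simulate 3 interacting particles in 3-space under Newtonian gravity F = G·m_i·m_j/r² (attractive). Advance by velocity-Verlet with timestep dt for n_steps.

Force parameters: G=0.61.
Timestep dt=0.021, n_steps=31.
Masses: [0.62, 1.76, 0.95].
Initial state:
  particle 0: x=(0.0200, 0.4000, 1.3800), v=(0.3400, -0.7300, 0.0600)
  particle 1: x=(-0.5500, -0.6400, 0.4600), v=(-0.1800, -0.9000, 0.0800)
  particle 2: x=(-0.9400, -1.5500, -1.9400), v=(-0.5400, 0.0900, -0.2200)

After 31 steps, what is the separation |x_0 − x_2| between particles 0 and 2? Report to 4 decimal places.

step 0: x0=(0.0200, 0.4000, 1.3800) x1=(-0.5500, -0.6400, 0.4600) x2=(-0.9400, -1.5500, -1.9400)
step 1: x0=(0.0271, 0.3846, 1.3812) x1=(-0.5538, -0.6589, 0.4617) x2=(-0.9513, -1.5481, -1.9446)
step 2: x0=(0.0341, 0.3690, 1.3822) x1=(-0.5575, -0.6777, 0.4634) x2=(-0.9627, -1.5462, -1.9491)
step 3: x0=(0.0410, 0.3533, 1.3831) x1=(-0.5612, -0.6965, 0.4651) x2=(-0.9740, -1.5442, -1.9535)
step 4: x0=(0.0479, 0.3375, 1.3839) x1=(-0.5649, -0.7153, 0.4668) x2=(-0.9853, -1.5422, -1.9579)
step 5: x0=(0.0546, 0.3215, 1.3846) x1=(-0.5686, -0.7340, 0.4685) x2=(-0.9965, -1.5402, -1.9622)
step 6: x0=(0.0613, 0.3053, 1.3851) x1=(-0.5723, -0.7527, 0.4702) x2=(-1.0078, -1.5381, -1.9664)
step 7: x0=(0.0679, 0.2890, 1.3854) x1=(-0.5759, -0.7714, 0.4720) x2=(-1.0190, -1.5361, -1.9705)
step 8: x0=(0.0744, 0.2726, 1.3857) x1=(-0.5795, -0.7900, 0.4737) x2=(-1.0303, -1.5340, -1.9746)
step 9: x0=(0.0808, 0.2560, 1.3858) x1=(-0.5831, -0.8086, 0.4755) x2=(-1.0415, -1.5319, -1.9786)
step 10: x0=(0.0871, 0.2392, 1.3857) x1=(-0.5867, -0.8271, 0.4772) x2=(-1.0527, -1.5297, -1.9825)
step 11: x0=(0.0933, 0.2224, 1.3856) x1=(-0.5902, -0.8456, 0.4790) x2=(-1.0639, -1.5275, -1.9863)
step 12: x0=(0.0995, 0.2053, 1.3853) x1=(-0.5937, -0.8641, 0.4807) x2=(-1.0751, -1.5253, -1.9901)
step 13: x0=(0.1055, 0.1882, 1.3849) x1=(-0.5972, -0.8825, 0.4825) x2=(-1.0862, -1.5231, -1.9938)
step 14: x0=(0.1115, 0.1709, 1.3844) x1=(-0.6007, -0.9009, 0.4843) x2=(-1.0974, -1.5209, -1.9974)
step 15: x0=(0.1174, 0.1535, 1.3837) x1=(-0.6041, -0.9193, 0.4860) x2=(-1.1085, -1.5186, -2.0009)
step 16: x0=(0.1231, 0.1359, 1.3829) x1=(-0.6076, -0.9376, 0.4878) x2=(-1.1196, -1.5164, -2.0044)
step 17: x0=(0.1288, 0.1182, 1.3820) x1=(-0.6110, -0.9559, 0.4896) x2=(-1.1307, -1.5141, -2.0078)
step 18: x0=(0.1344, 0.1004, 1.3810) x1=(-0.6143, -0.9741, 0.4913) x2=(-1.1418, -1.5117, -2.0111)
step 19: x0=(0.1399, 0.0824, 1.3799) x1=(-0.6177, -0.9923, 0.4931) x2=(-1.1528, -1.5094, -2.0143)
step 20: x0=(0.1453, 0.0643, 1.3786) x1=(-0.6210, -1.0105, 0.4949) x2=(-1.1638, -1.5071, -2.0175)
step 21: x0=(0.1506, 0.0460, 1.3772) x1=(-0.6243, -1.0287, 0.4967) x2=(-1.1749, -1.5047, -2.0205)
step 22: x0=(0.1558, 0.0277, 1.3757) x1=(-0.6276, -1.0467, 0.4985) x2=(-1.1859, -1.5023, -2.0235)
step 23: x0=(0.1609, 0.0092, 1.3741) x1=(-0.6309, -1.0648, 0.5002) x2=(-1.1969, -1.4999, -2.0265)
step 24: x0=(0.1659, -0.0095, 1.3724) x1=(-0.6341, -1.0828, 0.5020) x2=(-1.2078, -1.4975, -2.0293)
step 25: x0=(0.1708, -0.0282, 1.3706) x1=(-0.6373, -1.1008, 0.5038) x2=(-1.2188, -1.4950, -2.0321)
step 26: x0=(0.1756, -0.0471, 1.3686) x1=(-0.6405, -1.1188, 0.5056) x2=(-1.2297, -1.4926, -2.0348)
step 27: x0=(0.1803, -0.0662, 1.3665) x1=(-0.6436, -1.1367, 0.5074) x2=(-1.2406, -1.4901, -2.0374)
step 28: x0=(0.1849, -0.0853, 1.3643) x1=(-0.6468, -1.1545, 0.5091) x2=(-1.2515, -1.4877, -2.0400)
step 29: x0=(0.1894, -0.1046, 1.3620) x1=(-0.6499, -1.1724, 0.5109) x2=(-1.2624, -1.4852, -2.0425)
step 30: x0=(0.1938, -0.1240, 1.3596) x1=(-0.6530, -1.1901, 0.5127) x2=(-1.2732, -1.4827, -2.0449)
step 31: x0=(0.1981, -0.1436, 1.3571) x1=(-0.6560, -1.2079, 0.5145) x2=(-1.2840, -1.4802, -2.0472)

3.9462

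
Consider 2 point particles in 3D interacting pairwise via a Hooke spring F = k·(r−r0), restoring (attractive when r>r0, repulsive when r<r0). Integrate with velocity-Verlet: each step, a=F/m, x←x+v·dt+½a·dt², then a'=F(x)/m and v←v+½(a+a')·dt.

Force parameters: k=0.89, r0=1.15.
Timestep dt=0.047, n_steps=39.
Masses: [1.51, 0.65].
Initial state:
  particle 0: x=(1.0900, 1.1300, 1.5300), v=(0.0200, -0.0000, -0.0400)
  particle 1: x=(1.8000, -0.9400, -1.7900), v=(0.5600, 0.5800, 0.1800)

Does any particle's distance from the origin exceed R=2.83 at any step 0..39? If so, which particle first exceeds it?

step 0: x0=(1.0900, 1.1300, 1.5300) x1=(1.8000, -0.9400, -1.7900)
step 1: x0=(1.0913, 1.1290, 1.5266) x1=(1.8256, -0.9105, -1.7780)
step 2: x0=(1.0932, 1.1262, 1.5201) x1=(1.8495, -0.8767, -1.7589)
step 3: x0=(1.0959, 1.1215, 1.5106) x1=(1.8719, -0.8385, -1.7327)
step 4: x0=(1.0992, 1.1150, 1.4982) x1=(1.8926, -0.7962, -1.6997)
step 5: x0=(1.1033, 1.1068, 1.4828) x1=(1.9117, -0.7499, -1.6600)
step 6: x0=(1.1081, 1.0969, 1.4646) x1=(1.9290, -0.6996, -1.6136)
step 7: x0=(1.1136, 1.0855, 1.4437) x1=(1.9447, -0.6457, -1.5609)
step 8: x0=(1.1199, 1.0724, 1.4201) x1=(1.9586, -0.5882, -1.5020)
step 9: x0=(1.1269, 1.0580, 1.3940) x1=(1.9709, -0.5273, -1.4372)
step 10: x0=(1.1346, 1.0422, 1.3654) x1=(1.9814, -0.4633, -1.3668)
step 11: x0=(1.1430, 1.0251, 1.3346) x1=(1.9903, -0.3964, -1.2910)
step 12: x0=(1.1522, 1.0068, 1.3016) x1=(1.9977, -0.3267, -1.2103)
step 13: x0=(1.1620, 0.9875, 1.2666) x1=(2.0034, -0.2546, -1.1249)
step 14: x0=(1.1724, 0.9673, 1.2298) x1=(2.0076, -0.1803, -1.0352)
step 15: x0=(1.1835, 0.9461, 1.1912) x1=(2.0104, -0.1040, -0.9416)
step 16: x0=(1.1951, 0.9243, 1.1512) x1=(2.0119, -0.0259, -0.8445)
step 17: x0=(1.2073, 0.9018, 1.1098) x1=(2.0120, 0.0536, -0.7444)
step 18: x0=(1.2200, 0.8788, 1.0673) x1=(2.0110, 0.1343, -0.6415)
step 19: x0=(1.2331, 0.8553, 1.0239) x1=(2.0090, 0.2160, -0.5364)
step 20: x0=(1.2467, 0.8316, 0.9796) x1=(2.0061, 0.2985, -0.4296)
step 21: x0=(1.2605, 0.8076, 0.9348) x1=(2.0025, 0.3814, -0.3213)
step 22: x0=(1.2746, 0.7835, 0.8896) x1=(1.9983, 0.4647, -0.2122)
step 23: x0=(1.2888, 0.7593, 0.8441) x1=(1.9938, 0.5481, -0.1025)
step 24: x0=(1.3031, 0.7351, 0.7986) x1=(1.9891, 0.6316, 0.0073)
step 25: x0=(1.3172, 0.7109, 0.7532) x1=(1.9847, 0.7150, 0.1168)
step 26: x0=(1.3312, 0.6868, 0.7080) x1=(1.9808, 0.7984, 0.2259)
step 27: x0=(1.3448, 0.6625, 0.6631) x1=(1.9777, 0.8820, 0.3344)
step 28: x0=(1.3580, 0.6381, 0.6184) x1=(1.9756, 0.9659, 0.4423)
step 29: x0=(1.3706, 0.6135, 0.5738) x1=(1.9746, 1.0504, 0.5500)
step 30: x0=(1.3829, 0.5886, 0.5293) x1=(1.9747, 1.1356, 0.6576)
step 31: x0=(1.3949, 0.5633, 0.4846) x1=(1.9754, 1.2215, 0.7653)
step 32: x0=(1.4066, 0.5379, 0.4399) x1=(1.9766, 1.3079, 0.8733)
step 33: x0=(1.4183, 0.5123, 0.3952) x1=(1.9780, 1.3945, 0.9813)
step 34: x0=(1.4300, 0.4868, 0.3504) x1=(1.9792, 1.4810, 1.0894)
step 35: x0=(1.4418, 0.4615, 0.3059) x1=(1.9803, 1.5671, 1.1970)
step 36: x0=(1.4538, 0.4365, 0.2615) x1=(1.9809, 1.6523, 1.3041)
step 37: x0=(1.4661, 0.4121, 0.2177) x1=(1.9810, 1.7364, 1.4101)
step 38: x0=(1.4785, 0.3883, 0.1744) x1=(1.9806, 1.8189, 1.5147)
step 39: x0=(1.4913, 0.3653, 0.1319) x1=(1.9795, 1.8996, 1.6176)

yes, particle 1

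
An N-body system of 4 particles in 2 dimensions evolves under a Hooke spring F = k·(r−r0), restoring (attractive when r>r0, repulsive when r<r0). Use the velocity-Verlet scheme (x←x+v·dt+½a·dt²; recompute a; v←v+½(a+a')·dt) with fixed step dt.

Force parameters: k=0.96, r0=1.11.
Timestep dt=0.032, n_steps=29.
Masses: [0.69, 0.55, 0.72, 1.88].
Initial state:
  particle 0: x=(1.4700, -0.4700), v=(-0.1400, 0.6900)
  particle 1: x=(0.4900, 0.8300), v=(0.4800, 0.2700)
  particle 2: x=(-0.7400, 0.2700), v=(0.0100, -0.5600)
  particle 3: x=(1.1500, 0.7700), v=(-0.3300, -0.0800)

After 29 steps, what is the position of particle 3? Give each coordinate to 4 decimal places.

step 0: x0=(1.4700, -0.4700) x1=(0.4900, 0.8300) x2=(-0.7400, 0.2700) x3=(1.1500, 0.7700)
step 1: x0=(1.4644, -0.4472) x1=(0.5050, 0.8382) x2=(-0.7382, 0.2520) x3=(1.1394, 0.7673)
step 2: x0=(1.4568, -0.4232) x1=(0.5194, 0.8456) x2=(-0.7334, 0.2340) x3=(1.1286, 0.7644)
step 3: x0=(1.4471, -0.3979) x1=(0.5328, 0.8522) x2=(-0.7256, 0.2160) x3=(1.1176, 0.7613)
step 4: x0=(1.4354, -0.3716) x1=(0.5454, 0.8581) x2=(-0.7149, 0.1981) x3=(1.1065, 0.7580)
step 5: x0=(1.4218, -0.3443) x1=(0.5569, 0.8633) x2=(-0.7013, 0.1803) x3=(1.0954, 0.7545)
step 6: x0=(1.4064, -0.3162) x1=(0.5673, 0.8679) x2=(-0.6848, 0.1627) x3=(1.0841, 0.7508)
step 7: x0=(1.3892, -0.2873) x1=(0.5766, 0.8720) x2=(-0.6657, 0.1453) x3=(1.0727, 0.7469)
step 8: x0=(1.3705, -0.2578) x1=(0.5846, 0.8755) x2=(-0.6438, 0.1282) x3=(1.0613, 0.7428)
step 9: x0=(1.3502, -0.2279) x1=(0.5913, 0.8787) x2=(-0.6195, 0.1114) x3=(1.0499, 0.7385)
step 10: x0=(1.3286, -0.1976) x1=(0.5967, 0.8815) x2=(-0.5927, 0.0950) x3=(1.0384, 0.7341)
step 11: x0=(1.3057, -0.1670) x1=(0.6008, 0.8841) x2=(-0.5636, 0.0789) x3=(1.0269, 0.7294)
step 12: x0=(1.2816, -0.1364) x1=(0.6034, 0.8865) x2=(-0.5323, 0.0633) x3=(1.0154, 0.7247)
step 13: x0=(1.2565, -0.1058) x1=(0.6046, 0.8889) x2=(-0.4990, 0.0481) x3=(1.0039, 0.7198)
step 14: x0=(1.2306, -0.0753) x1=(0.6044, 0.8914) x2=(-0.4639, 0.0333) x3=(0.9924, 0.7147)
step 15: x0=(1.2038, -0.0452) x1=(0.6028, 0.8940) x2=(-0.4271, 0.0190) x3=(0.9810, 0.7096)
step 16: x0=(1.1765, -0.0154) x1=(0.5997, 0.8969) x2=(-0.3887, 0.0052) x3=(0.9697, 0.7043)
step 17: x0=(1.1487, 0.0138) x1=(0.5952, 0.9001) x2=(-0.3490, -0.0082) x3=(0.9584, 0.6990)
step 18: x0=(1.1205, 0.0424) x1=(0.5893, 0.9037) x2=(-0.3081, -0.0211) x3=(0.9472, 0.6936)
step 19: x0=(1.0921, 0.0702) x1=(0.5820, 0.9080) x2=(-0.2663, -0.0336) x3=(0.9362, 0.6882)
step 20: x0=(1.0636, 0.0973) x1=(0.5734, 0.9128) x2=(-0.2235, -0.0457) x3=(0.9252, 0.6827)
step 21: x0=(1.0351, 0.1233) x1=(0.5634, 0.9184) x2=(-0.1802, -0.0575) x3=(0.9144, 0.6772)
step 22: x0=(1.0068, 0.1484) x1=(0.5521, 0.9248) x2=(-0.1363, -0.0690) x3=(0.9037, 0.6717)
step 23: x0=(0.9787, 0.1724) x1=(0.5396, 0.9321) x2=(-0.0921, -0.0802) x3=(0.8932, 0.6663)
step 24: x0=(0.9509, 0.1953) x1=(0.5258, 0.9403) x2=(-0.0477, -0.0912) x3=(0.8828, 0.6609)
step 25: x0=(0.9236, 0.2170) x1=(0.5108, 0.9496) x2=(-0.0033, -0.1021) x3=(0.8726, 0.6556)
step 26: x0=(0.8967, 0.2374) x1=(0.4946, 0.9598) x2=(0.0411, -0.1129) x3=(0.8627, 0.6504)
step 27: x0=(0.8703, 0.2567) x1=(0.4773, 0.9712) x2=(0.0852, -0.1237) x3=(0.8529, 0.6454)
step 28: x0=(0.8445, 0.2746) x1=(0.4588, 0.9837) x2=(0.1291, -0.1346) x3=(0.8434, 0.6406)
step 29: x0=(0.8192, 0.2914) x1=(0.4393, 0.9972) x2=(0.1726, -0.1457) x3=(0.8341, 0.6359)

(0.8341, 0.6359)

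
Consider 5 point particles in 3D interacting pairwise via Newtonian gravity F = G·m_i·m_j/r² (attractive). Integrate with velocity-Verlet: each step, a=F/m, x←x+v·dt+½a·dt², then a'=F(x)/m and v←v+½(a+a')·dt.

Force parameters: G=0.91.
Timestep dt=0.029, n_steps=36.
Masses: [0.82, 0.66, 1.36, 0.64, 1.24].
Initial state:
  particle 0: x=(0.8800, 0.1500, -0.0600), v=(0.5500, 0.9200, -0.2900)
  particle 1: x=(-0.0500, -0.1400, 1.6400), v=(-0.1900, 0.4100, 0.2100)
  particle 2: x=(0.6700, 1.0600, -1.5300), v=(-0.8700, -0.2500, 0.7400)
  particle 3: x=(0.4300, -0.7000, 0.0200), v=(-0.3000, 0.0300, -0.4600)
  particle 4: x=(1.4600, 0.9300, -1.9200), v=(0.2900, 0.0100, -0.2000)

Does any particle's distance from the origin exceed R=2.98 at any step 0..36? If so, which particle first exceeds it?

no

step 0: x0=(0.8800, 0.1500, -0.0600) x1=(-0.0500, -0.1400, 1.6400) x2=(0.6700, 1.0600, -1.5300) x3=(0.4300, -0.7000, 0.0200) x4=(1.4600, 0.9300, -1.9200)
step 1: x0=(0.8958, 0.1766, -0.0686) x1=(-0.0554, -0.1281, 1.6459) x2=(0.6453, 1.0526, -1.5087) x3=(0.4215, -0.6987, 0.0066) x4=(1.4678, 0.9303, -1.9254)
step 2: x0=(0.9113, 0.2029, -0.0775) x1=(-0.0607, -0.1162, 1.6514) x2=(0.6216, 1.0448, -1.4875) x3=(0.4133, -0.6966, -0.0069) x4=(1.4744, 0.9307, -1.9301)
step 3: x0=(0.9266, 0.2292, -0.0868) x1=(-0.0658, -0.1042, 1.6564) x2=(0.5988, 1.0367, -1.4666) x3=(0.4054, -0.6937, -0.0206) x4=(1.4800, 0.9312, -1.9340)
step 4: x0=(0.9415, 0.2553, -0.0965) x1=(-0.0708, -0.0923, 1.6611) x2=(0.5769, 1.0283, -1.4458) x3=(0.3978, -0.6900, -0.0343) x4=(1.4846, 0.9316, -1.9373)
step 5: x0=(0.9561, 0.2813, -0.1066) x1=(-0.0756, -0.0803, 1.6654) x2=(0.5557, 1.0196, -1.4251) x3=(0.3905, -0.6856, -0.0482) x4=(1.4883, 0.9320, -1.9399)
step 6: x0=(0.9705, 0.3072, -0.1172) x1=(-0.0803, -0.0682, 1.6693) x2=(0.5354, 1.0107, -1.4045) x3=(0.3835, -0.6804, -0.0622) x4=(1.4911, 0.9324, -1.9419)
step 7: x0=(0.9845, 0.3330, -0.1282) x1=(-0.0848, -0.0562, 1.6728) x2=(0.5158, 1.0014, -1.3839) x3=(0.3767, -0.6746, -0.0763) x4=(1.4931, 0.9328, -1.9432)
step 8: x0=(0.9982, 0.3589, -0.1398) x1=(-0.0892, -0.0441, 1.6759) x2=(0.4969, 0.9919, -1.3633) x3=(0.3703, -0.6681, -0.0905) x4=(1.4943, 0.9331, -1.9438)
step 9: x0=(1.0116, 0.3847, -0.1519) x1=(-0.0935, -0.0320, 1.6787) x2=(0.4787, 0.9821, -1.3428) x3=(0.3640, -0.6609, -0.1049) x4=(1.4947, 0.9334, -1.9439)
step 10: x0=(1.0246, 0.4104, -0.1645) x1=(-0.0976, -0.0199, 1.6811) x2=(0.4612, 0.9721, -1.3222) x3=(0.3581, -0.6530, -0.1194) x4=(1.4944, 0.9336, -1.9434)
step 11: x0=(1.0373, 0.4362, -0.1777) x1=(-0.1015, -0.0077, 1.6831) x2=(0.4444, 0.9618, -1.3016) x3=(0.3524, -0.6445, -0.1340) x4=(1.4934, 0.9337, -1.9422)
step 12: x0=(1.0496, 0.4620, -0.1915) x1=(-0.1054, 0.0044, 1.6847) x2=(0.4282, 0.9512, -1.2809) x3=(0.3469, -0.6353, -0.1488) x4=(1.4918, 0.9338, -1.9405)
step 13: x0=(1.0614, 0.4878, -0.2060) x1=(-0.1091, 0.0167, 1.6860) x2=(0.4127, 0.9404, -1.2602) x3=(0.3417, -0.6254, -0.1637) x4=(1.4895, 0.9338, -1.9381)
step 14: x0=(1.0729, 0.5136, -0.2211) x1=(-0.1127, 0.0289, 1.6869) x2=(0.3978, 0.9294, -1.2393) x3=(0.3367, -0.6149, -0.1788) x4=(1.4865, 0.9337, -1.9352)
step 15: x0=(1.0839, 0.5394, -0.2369) x1=(-0.1161, 0.0412, 1.6875) x2=(0.3836, 0.9181, -1.2183) x3=(0.3320, -0.6038, -0.1940) x4=(1.4830, 0.9334, -1.9317)
step 16: x0=(1.0944, 0.5653, -0.2533) x1=(-0.1195, 0.0535, 1.6877) x2=(0.3701, 0.9065, -1.1972) x3=(0.3275, -0.5920, -0.2094) x4=(1.4788, 0.9331, -1.9276)
step 17: x0=(1.1043, 0.5912, -0.2705) x1=(-0.1227, 0.0658, 1.6875) x2=(0.3573, 0.8947, -1.1759) x3=(0.3232, -0.5795, -0.2250) x4=(1.4741, 0.9327, -1.9229)
step 18: x0=(1.1138, 0.6171, -0.2885) x1=(-0.1257, 0.0782, 1.6870) x2=(0.3451, 0.8826, -1.1545) x3=(0.3191, -0.5664, -0.2408) x4=(1.4688, 0.9322, -1.9176)
step 19: x0=(1.1226, 0.6430, -0.3072) x1=(-0.1287, 0.0906, 1.6861) x2=(0.3337, 0.8704, -1.1329) x3=(0.3153, -0.5525, -0.2567) x4=(1.4630, 0.9315, -1.9117)
step 20: x0=(1.1308, 0.6689, -0.3268) x1=(-0.1315, 0.1031, 1.6848) x2=(0.3229, 0.8579, -1.1111) x3=(0.3116, -0.5380, -0.2728) x4=(1.4565, 0.9308, -1.9051)
step 21: x0=(1.1384, 0.6948, -0.3471) x1=(-0.1342, 0.1155, 1.6832) x2=(0.3129, 0.8451, -1.0891) x3=(0.3082, -0.5228, -0.2892) x4=(1.4496, 0.9299, -1.8980)
step 22: x0=(1.1452, 0.7206, -0.3683) x1=(-0.1368, 0.1280, 1.6813) x2=(0.3037, 0.8322, -1.0669) x3=(0.3050, -0.5068, -0.3058) x4=(1.4421, 0.9289, -1.8902)
step 23: x0=(1.1513, 0.7464, -0.3903) x1=(-0.1393, 0.1406, 1.6790) x2=(0.2952, 0.8190, -1.0445) x3=(0.3020, -0.4901, -0.3226) x4=(1.4341, 0.9278, -1.8818)
step 24: x0=(1.1566, 0.7721, -0.4132) x1=(-0.1417, 0.1532, 1.6763) x2=(0.2875, 0.8056, -1.0218) x3=(0.2992, -0.4727, -0.3396) x4=(1.4256, 0.9265, -1.8727)
step 25: x0=(1.1610, 0.7976, -0.4369) x1=(-0.1439, 0.1658, 1.6733) x2=(0.2807, 0.7920, -0.9990) x3=(0.2967, -0.4544, -0.3569) x4=(1.4166, 0.9251, -1.8630)
step 26: x0=(1.1646, 0.8231, -0.4615) x1=(-0.1461, 0.1784, 1.6699) x2=(0.2747, 0.7782, -0.9759) x3=(0.2943, -0.4353, -0.3745) x4=(1.4070, 0.9236, -1.8526)
step 27: x0=(1.1672, 0.8483, -0.4871) x1=(-0.1481, 0.1911, 1.6661) x2=(0.2695, 0.7643, -0.9527) x3=(0.2922, -0.4154, -0.3923) x4=(1.3970, 0.9219, -1.8415)
step 28: x0=(1.1689, 0.8732, -0.5135) x1=(-0.1500, 0.2039, 1.6620) x2=(0.2653, 0.7502, -0.9293) x3=(0.2902, -0.3945, -0.4105) x4=(1.3864, 0.9201, -1.8296)
step 29: x0=(1.1696, 0.8979, -0.5407) x1=(-0.1518, 0.2166, 1.6575) x2=(0.2619, 0.7359, -0.9056) x3=(0.2885, -0.3727, -0.4290) x4=(1.3753, 0.9182, -1.8171)
step 30: x0=(1.1692, 0.9222, -0.5689) x1=(-0.1534, 0.2294, 1.6526) x2=(0.2595, 0.7214, -0.8819) x3=(0.2870, -0.3499, -0.4477) x4=(1.3638, 0.9162, -1.8037)
step 31: x0=(1.1678, 0.9461, -0.5979) x1=(-0.1550, 0.2423, 1.6474) x2=(0.2580, 0.7068, -0.8580) x3=(0.2856, -0.3260, -0.4669) x4=(1.3517, 0.9140, -1.7895)
step 32: x0=(1.1653, 0.9696, -0.6278) x1=(-0.1565, 0.2551, 1.6418) x2=(0.2575, 0.6920, -0.8340) x3=(0.2846, -0.3009, -0.4864) x4=(1.3391, 0.9116, -1.7745)
step 33: x0=(1.1618, 0.9925, -0.6585) x1=(-0.1578, 0.2680, 1.6358) x2=(0.2579, 0.6771, -0.8099) x3=(0.2837, -0.2746, -0.5063) x4=(1.3260, 0.9092, -1.7586)
step 34: x0=(1.1571, 1.0148, -0.6901) x1=(-0.1590, 0.2810, 1.6295) x2=(0.2593, 0.6619, -0.7858) x3=(0.2830, -0.2469, -0.5265) x4=(1.3124, 0.9066, -1.7418)
step 35: x0=(1.1515, 1.0364, -0.7225) x1=(-0.1602, 0.2940, 1.6227) x2=(0.2616, 0.6466, -0.7617) x3=(0.2826, -0.2177, -0.5472) x4=(1.2983, 0.9039, -1.7239)
step 36: x0=(1.1448, 1.0573, -0.7558) x1=(-0.1612, 0.3070, 1.6156) x2=(0.2649, 0.6309, -0.7377) x3=(0.2824, -0.1868, -0.5683) x4=(1.2836, 0.9012, -1.7051)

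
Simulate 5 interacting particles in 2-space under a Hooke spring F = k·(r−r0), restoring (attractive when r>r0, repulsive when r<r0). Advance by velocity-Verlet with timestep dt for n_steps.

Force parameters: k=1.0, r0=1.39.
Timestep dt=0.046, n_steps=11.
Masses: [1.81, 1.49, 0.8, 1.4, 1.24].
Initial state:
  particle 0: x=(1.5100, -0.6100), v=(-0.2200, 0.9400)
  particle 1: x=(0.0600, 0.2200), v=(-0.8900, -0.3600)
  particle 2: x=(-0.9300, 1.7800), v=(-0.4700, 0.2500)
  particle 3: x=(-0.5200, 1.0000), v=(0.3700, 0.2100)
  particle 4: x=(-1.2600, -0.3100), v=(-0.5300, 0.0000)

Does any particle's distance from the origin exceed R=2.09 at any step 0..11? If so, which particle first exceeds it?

step 0: x0=(1.5100, -0.6100) x1=(0.0600, 0.2200) x2=(-0.9300, 1.7800) x3=(-0.5200, 1.0000) x4=(-1.2600, -0.3100)
step 1: x0=(1.4975, -0.5653) x1=(0.0192, 0.2034) x2=(-0.9498, 1.7888) x3=(-0.5023, 1.0089) x4=(-1.2830, -0.3094)
step 2: x0=(1.4804, -0.5179) x1=(-0.0212, 0.1866) x2=(-0.9662, 1.7920) x3=(-0.4834, 1.0165) x4=(-1.3033, -0.3076)
step 3: x0=(1.4586, -0.4678) x1=(-0.0614, 0.1697) x2=(-0.9790, 1.7897) x3=(-0.4632, 1.0228) x4=(-1.3209, -0.3045)
step 4: x0=(1.4324, -0.4153) x1=(-0.1012, 0.1527) x2=(-0.9885, 1.7820) x3=(-0.4418, 1.0279) x4=(-1.3358, -0.3001)
step 5: x0=(1.4017, -0.3604) x1=(-0.1406, 0.1356) x2=(-0.9948, 1.7689) x3=(-0.4192, 1.0320) x4=(-1.3481, -0.2942)
step 6: x0=(1.3667, -0.3033) x1=(-0.1797, 0.1184) x2=(-0.9980, 1.7507) x3=(-0.3956, 1.0350) x4=(-1.3578, -0.2870)
step 7: x0=(1.3276, -0.2442) x1=(-0.2185, 0.1012) x2=(-0.9982, 1.7277) x3=(-0.3709, 1.0371) x4=(-1.3650, -0.2785)
step 8: x0=(1.2847, -0.1833) x1=(-0.2569, 0.0838) x2=(-0.9958, 1.7000) x3=(-0.3452, 1.0384) x4=(-1.3699, -0.2685)
step 9: x0=(1.2380, -0.1209) x1=(-0.2949, 0.0665) x2=(-0.9909, 1.6679) x3=(-0.3185, 1.0389) x4=(-1.3724, -0.2572)
step 10: x0=(1.1879, -0.0570) x1=(-0.3325, 0.0490) x2=(-0.9838, 1.6320) x3=(-0.2909, 1.0387) x4=(-1.3728, -0.2446)
step 11: x0=(1.1345, 0.0081) x1=(-0.3697, 0.0315) x2=(-0.9748, 1.5925) x3=(-0.2625, 1.0380) x4=(-1.3712, -0.2307)

no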